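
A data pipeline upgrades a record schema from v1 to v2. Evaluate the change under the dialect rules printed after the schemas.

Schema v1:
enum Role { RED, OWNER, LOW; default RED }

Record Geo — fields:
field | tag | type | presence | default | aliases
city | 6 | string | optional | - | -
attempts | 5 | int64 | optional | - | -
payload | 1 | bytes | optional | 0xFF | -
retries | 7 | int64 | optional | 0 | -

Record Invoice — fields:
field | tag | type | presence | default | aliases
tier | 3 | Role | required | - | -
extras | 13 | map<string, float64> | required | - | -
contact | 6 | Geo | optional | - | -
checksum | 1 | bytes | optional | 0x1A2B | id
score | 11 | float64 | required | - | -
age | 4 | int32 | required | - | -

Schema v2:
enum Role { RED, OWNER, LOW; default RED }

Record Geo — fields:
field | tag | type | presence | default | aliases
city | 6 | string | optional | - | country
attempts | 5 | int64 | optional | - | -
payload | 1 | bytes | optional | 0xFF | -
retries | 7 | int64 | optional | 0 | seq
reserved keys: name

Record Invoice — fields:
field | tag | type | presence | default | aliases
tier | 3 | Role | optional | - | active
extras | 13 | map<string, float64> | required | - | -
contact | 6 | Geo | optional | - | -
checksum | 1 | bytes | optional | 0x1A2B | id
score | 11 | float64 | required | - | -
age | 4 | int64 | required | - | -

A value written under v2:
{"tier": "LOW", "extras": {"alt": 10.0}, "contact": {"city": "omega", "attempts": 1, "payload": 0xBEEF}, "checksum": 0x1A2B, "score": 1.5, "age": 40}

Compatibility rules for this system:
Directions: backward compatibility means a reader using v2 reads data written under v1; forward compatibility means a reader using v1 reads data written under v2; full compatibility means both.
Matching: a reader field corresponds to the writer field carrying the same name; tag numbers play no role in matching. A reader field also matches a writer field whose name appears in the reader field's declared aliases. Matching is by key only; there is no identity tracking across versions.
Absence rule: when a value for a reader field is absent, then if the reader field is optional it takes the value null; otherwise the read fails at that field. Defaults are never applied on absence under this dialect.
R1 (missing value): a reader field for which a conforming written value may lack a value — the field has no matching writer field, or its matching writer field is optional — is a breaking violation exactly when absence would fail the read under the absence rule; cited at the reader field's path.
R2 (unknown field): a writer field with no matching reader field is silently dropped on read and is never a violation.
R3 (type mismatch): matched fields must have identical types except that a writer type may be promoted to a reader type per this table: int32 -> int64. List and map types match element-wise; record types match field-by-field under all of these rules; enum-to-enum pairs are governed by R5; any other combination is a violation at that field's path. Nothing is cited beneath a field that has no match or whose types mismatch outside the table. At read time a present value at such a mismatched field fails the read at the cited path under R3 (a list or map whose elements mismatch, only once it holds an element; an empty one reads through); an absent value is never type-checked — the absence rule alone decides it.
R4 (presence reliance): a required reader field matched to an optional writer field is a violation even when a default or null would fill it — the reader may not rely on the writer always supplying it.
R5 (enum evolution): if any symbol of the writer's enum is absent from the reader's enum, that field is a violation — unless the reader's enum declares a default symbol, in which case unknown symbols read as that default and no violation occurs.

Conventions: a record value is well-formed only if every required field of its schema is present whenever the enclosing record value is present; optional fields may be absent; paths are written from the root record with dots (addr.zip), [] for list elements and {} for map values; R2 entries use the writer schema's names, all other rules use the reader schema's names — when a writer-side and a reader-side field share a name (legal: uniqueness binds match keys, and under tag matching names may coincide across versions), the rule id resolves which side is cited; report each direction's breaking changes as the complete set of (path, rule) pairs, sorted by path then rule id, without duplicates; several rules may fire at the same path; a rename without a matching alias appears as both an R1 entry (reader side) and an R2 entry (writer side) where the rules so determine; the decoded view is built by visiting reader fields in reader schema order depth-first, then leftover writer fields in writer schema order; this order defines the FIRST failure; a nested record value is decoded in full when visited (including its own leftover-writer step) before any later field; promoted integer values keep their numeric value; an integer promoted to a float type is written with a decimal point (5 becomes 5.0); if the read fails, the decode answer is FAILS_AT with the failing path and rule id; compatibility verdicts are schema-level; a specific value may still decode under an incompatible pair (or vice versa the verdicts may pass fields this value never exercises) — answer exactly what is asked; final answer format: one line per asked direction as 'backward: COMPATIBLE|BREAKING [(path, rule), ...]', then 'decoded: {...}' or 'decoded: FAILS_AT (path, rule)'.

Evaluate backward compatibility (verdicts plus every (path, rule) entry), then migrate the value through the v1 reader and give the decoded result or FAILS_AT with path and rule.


backward: COMPATIBLE []; decoded: FAILS_AT (age, R3)

in Invoice below, arrows point writer -> reader
backward for Invoice (reader v2, writer v1):
  tier <- tier (Role -> Role, writer required)
  extras <- extras (map<string, float64> -> map<string, float64>, writer required)
  contact <- contact (Geo -> Geo, writer optional)
  checksum <- checksum (bytes -> bytes, writer optional)
  score <- score (float64 -> float64, writer required)
  age <- age (int32 -> int64, writer required)
  contact.city <- contact.city (string -> string, writer optional)
  contact.attempts <- contact.attempts (int64 -> int64, writer optional)
  contact.payload <- contact.payload (bytes -> bytes, writer optional)
  contact.retries <- contact.retries (int64 -> int64, writer optional)
  nothing fires on Invoice: backward is COMPATIBLE
decoding the Invoice value with the v1 reader:
  tier := "LOW"
  extras := {"alt": 10.0}
  contact.city := "omega"
  contact.attempts := 1
  contact.payload := 0xBEEF
  contact.retries := null (missing; optional => null)
  checksum := 0x1A2B
  score := 1.5
  read fails at age under R3
  => FAILS_AT (age, R3)
checking off the Invoice differences that do not matter here:
  field tier in record Invoice: required changed to optional -> affects forward compatibility only, which is not asked


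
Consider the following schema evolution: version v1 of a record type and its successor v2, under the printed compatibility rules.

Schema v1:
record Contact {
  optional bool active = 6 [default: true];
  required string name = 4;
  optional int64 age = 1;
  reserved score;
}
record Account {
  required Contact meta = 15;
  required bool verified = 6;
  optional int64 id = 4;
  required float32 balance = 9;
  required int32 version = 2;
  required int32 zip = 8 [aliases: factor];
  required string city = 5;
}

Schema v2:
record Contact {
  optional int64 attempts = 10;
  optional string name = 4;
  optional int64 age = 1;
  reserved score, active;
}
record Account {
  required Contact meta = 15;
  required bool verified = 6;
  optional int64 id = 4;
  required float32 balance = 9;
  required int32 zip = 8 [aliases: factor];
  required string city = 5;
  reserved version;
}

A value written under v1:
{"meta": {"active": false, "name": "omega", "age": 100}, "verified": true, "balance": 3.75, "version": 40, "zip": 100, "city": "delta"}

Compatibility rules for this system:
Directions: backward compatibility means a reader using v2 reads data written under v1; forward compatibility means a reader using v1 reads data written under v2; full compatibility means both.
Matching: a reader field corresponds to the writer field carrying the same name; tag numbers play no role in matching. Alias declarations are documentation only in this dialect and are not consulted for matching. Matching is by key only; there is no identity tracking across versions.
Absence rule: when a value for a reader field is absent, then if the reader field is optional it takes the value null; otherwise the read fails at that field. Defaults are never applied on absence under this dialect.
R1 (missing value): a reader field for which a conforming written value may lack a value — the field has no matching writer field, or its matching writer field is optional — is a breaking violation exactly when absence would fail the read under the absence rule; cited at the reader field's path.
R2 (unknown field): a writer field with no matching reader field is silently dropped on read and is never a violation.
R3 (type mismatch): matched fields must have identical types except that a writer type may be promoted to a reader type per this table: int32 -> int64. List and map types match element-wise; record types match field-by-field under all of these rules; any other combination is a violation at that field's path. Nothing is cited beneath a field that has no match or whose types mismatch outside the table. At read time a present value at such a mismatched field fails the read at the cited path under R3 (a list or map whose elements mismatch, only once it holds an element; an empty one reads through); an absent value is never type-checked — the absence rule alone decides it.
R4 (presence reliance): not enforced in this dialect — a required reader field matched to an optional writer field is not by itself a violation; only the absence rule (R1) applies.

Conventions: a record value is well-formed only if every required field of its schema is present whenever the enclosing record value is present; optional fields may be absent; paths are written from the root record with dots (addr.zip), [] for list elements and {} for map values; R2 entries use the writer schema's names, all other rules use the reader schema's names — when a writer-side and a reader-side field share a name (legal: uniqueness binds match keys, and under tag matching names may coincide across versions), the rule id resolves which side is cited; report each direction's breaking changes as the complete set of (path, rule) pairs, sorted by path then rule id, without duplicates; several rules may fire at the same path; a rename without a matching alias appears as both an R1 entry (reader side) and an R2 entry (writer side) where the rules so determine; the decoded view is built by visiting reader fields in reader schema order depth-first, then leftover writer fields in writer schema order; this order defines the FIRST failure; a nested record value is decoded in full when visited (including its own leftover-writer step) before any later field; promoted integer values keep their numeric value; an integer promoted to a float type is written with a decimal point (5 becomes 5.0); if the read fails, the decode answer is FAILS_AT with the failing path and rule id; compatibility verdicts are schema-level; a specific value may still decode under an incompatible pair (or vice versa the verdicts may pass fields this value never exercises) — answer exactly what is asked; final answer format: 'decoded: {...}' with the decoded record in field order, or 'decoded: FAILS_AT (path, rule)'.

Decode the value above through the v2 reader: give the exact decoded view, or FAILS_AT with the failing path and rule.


decoded: {"meta": {"attempts": null, "name": "omega", "age": 100}, "verified": true, "id": null, "balance": 3.75, "zip": 100, "city": "delta"}

in Account below, arrows point writer -> reader
decode walk for Account under reader schema v2:
  meta.attempts := null (absent, optional -> null)
  meta.name := "omega"
  meta.age := 100
  writer meta.active: unknown -> dropped
  verified := true
  id := null (absent, optional -> null)
  balance := 3.75
  zip := 100
  city := "delta"
  writer version: unknown -> dropped
  => decoded: {"meta": {"attempts": null, "name": "omega", "age": 100}, "verified": true, "id": null, "balance": 3.75, "zip": 100, "city": "delta"}
diffs on Account not affecting the asked answer:
  field name in record Contact: required changed to optional -> matters for Account compatibility verdicts, not for this value's decode


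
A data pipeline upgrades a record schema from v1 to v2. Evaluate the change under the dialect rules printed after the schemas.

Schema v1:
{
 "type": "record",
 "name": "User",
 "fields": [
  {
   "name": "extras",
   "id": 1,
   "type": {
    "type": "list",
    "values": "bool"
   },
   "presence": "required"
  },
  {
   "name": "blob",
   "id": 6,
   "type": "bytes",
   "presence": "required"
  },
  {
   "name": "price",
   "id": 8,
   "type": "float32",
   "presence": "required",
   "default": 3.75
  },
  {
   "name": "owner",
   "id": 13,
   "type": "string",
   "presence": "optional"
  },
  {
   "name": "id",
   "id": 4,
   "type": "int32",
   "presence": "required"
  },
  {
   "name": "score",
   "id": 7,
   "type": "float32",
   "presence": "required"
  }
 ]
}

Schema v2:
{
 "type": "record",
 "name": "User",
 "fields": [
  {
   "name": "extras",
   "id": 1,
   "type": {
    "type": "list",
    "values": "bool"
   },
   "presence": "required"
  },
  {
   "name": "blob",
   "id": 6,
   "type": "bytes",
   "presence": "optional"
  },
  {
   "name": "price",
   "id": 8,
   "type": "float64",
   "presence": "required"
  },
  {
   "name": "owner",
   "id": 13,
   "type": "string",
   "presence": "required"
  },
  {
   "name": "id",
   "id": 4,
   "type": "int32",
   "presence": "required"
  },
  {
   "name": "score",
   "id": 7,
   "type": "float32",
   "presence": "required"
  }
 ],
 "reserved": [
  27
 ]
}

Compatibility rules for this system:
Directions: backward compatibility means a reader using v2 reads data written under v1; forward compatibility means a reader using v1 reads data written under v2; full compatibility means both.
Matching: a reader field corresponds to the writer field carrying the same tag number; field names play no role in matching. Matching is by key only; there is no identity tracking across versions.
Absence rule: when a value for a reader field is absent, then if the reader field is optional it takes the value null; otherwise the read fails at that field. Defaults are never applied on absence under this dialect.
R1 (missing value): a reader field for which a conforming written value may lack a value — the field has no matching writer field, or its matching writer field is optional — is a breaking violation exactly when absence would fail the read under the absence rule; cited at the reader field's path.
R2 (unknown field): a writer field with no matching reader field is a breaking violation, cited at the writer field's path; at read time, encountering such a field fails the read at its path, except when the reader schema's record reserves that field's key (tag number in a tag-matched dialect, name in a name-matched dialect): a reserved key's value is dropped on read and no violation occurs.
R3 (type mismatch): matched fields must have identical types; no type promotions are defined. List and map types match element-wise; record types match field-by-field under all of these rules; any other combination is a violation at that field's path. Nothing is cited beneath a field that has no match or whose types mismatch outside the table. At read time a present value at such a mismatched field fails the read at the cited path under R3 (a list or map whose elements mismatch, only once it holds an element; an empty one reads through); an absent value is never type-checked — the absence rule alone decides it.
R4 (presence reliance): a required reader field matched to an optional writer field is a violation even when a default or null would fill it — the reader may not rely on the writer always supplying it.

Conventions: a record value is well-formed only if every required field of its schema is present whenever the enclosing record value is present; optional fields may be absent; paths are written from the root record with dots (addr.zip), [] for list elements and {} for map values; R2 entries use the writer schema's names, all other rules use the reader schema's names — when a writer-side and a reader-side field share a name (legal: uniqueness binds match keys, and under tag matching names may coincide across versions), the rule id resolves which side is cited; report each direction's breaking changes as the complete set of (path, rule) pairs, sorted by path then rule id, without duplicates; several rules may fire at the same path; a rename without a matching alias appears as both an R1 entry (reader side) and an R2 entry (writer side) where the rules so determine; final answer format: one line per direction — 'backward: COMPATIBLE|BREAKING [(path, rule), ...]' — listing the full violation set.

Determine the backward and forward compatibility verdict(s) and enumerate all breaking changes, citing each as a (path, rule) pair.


backward: BREAKING [(owner, R1), (owner, R4), (price, R3)]; forward: BREAKING [(blob, R1), (blob, R4), (price, R3)]

in User below, arrows point writer -> reader
backward analysis of User with v2 as reader and v1 as writer:
  extras: paired with writer extras (list<bool> -> list<bool>; writer required)
  blob: paired with writer blob (bytes -> bytes; writer required)
  price: paired with writer price (float32 -> float64; writer required)
  owner: paired with writer owner (string -> string; writer optional)
  id: paired with writer id (int32 -> int32; writer required)
  score: paired with writer score (float32 -> float32; writer required)
  rule R1 violated at owner
  rule R4 violated at owner
  rule R3 violated at price
  backward on User therefore BREAKING (3)
forward analysis of User with v1 as reader and v2 as writer:
  extras: paired with writer extras (list<bool> -> list<bool>; writer required)
  blob: paired with writer blob (bytes -> bytes; writer optional)
  price: paired with writer price (float64 -> float32; writer required)
  owner: paired with writer owner (string -> string; writer required)
  id: paired with writer id (int32 -> int32; writer required)
  score: paired with writer score (float32 -> float32; writer required)
  rule R1 violated at blob
  rule R4 violated at blob
  rule R3 violated at price
  forward on User therefore BREAKING (3)


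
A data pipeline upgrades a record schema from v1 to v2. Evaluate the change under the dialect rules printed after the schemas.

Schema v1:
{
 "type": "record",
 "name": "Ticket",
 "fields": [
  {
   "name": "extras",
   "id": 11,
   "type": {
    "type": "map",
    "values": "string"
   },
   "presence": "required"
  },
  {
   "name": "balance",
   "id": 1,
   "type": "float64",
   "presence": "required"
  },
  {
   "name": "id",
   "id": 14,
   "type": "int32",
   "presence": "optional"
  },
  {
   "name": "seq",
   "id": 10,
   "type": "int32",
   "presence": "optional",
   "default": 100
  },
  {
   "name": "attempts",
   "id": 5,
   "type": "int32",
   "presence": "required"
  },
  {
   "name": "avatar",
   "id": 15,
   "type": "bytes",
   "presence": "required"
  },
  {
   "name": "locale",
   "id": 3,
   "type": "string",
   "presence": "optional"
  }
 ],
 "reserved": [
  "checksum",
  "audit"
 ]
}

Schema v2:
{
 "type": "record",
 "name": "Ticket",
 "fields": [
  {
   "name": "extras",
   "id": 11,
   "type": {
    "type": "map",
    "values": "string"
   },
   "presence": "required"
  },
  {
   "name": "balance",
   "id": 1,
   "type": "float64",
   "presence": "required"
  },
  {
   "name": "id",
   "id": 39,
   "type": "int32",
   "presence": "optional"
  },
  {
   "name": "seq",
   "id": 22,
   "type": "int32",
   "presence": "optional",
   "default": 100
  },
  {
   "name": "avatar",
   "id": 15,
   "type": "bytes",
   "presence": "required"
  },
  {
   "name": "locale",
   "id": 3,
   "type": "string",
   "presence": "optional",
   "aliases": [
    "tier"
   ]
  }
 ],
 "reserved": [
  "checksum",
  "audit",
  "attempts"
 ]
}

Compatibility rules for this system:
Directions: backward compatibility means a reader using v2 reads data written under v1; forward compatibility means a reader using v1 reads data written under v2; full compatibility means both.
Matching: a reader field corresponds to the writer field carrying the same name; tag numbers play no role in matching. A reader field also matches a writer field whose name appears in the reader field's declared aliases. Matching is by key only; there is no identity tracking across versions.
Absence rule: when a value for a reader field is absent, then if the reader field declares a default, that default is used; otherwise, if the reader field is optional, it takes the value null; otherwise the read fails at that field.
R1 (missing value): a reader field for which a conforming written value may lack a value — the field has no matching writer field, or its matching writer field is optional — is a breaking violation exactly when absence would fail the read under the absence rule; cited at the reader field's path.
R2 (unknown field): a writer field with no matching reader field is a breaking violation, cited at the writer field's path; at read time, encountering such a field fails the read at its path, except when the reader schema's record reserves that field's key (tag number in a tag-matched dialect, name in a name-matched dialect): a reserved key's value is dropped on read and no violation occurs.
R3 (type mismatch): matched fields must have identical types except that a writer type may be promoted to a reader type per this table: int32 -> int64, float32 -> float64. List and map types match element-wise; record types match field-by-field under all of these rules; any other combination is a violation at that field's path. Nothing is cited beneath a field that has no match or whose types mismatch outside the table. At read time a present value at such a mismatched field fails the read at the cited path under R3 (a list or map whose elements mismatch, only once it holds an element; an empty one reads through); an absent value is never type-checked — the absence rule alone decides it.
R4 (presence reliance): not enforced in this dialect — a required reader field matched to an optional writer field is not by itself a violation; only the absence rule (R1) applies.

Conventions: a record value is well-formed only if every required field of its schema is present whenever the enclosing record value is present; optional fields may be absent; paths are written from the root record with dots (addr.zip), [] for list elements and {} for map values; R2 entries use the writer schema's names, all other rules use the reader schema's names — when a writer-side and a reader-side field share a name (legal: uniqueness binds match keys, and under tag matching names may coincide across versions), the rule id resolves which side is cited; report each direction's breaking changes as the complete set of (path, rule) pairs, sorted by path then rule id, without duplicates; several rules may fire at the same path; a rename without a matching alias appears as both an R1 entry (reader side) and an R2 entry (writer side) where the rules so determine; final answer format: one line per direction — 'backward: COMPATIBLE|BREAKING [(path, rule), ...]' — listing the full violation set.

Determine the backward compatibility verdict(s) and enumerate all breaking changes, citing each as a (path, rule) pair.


backward: COMPATIBLE []

arrows below run writer -> reader for Ticket
backward on Ticket — v2 reading data written by v1:
  extras: map<string, string> -> map<string, string>, writer required; from extras
  balance: float64 -> float64, writer required; from balance
  id: int32 -> int32, writer optional; from id
  seq: int32 -> int32, writer optional; from seq
  avatar: bytes -> bytes, writer required; from avatar
  locale: string -> string, writer optional; from locale
  writer field attempts has no reader counterpart
  => backward verdict for Ticket: COMPATIBLE, no violations
checking off the Ticket differences that do not matter here:
  field seq in record Ticket: tag 10 changed to 22 -> inert for the asked Ticket verdict: nothing fires
  removed field attempts from record Ticket (its key "attempts" joins the reserved list) -> its effect on Ticket is confined to the forward direction, not asked
  field id in record Ticket: tag 14 changed to 39 -> inert for the asked Ticket verdict: nothing fires


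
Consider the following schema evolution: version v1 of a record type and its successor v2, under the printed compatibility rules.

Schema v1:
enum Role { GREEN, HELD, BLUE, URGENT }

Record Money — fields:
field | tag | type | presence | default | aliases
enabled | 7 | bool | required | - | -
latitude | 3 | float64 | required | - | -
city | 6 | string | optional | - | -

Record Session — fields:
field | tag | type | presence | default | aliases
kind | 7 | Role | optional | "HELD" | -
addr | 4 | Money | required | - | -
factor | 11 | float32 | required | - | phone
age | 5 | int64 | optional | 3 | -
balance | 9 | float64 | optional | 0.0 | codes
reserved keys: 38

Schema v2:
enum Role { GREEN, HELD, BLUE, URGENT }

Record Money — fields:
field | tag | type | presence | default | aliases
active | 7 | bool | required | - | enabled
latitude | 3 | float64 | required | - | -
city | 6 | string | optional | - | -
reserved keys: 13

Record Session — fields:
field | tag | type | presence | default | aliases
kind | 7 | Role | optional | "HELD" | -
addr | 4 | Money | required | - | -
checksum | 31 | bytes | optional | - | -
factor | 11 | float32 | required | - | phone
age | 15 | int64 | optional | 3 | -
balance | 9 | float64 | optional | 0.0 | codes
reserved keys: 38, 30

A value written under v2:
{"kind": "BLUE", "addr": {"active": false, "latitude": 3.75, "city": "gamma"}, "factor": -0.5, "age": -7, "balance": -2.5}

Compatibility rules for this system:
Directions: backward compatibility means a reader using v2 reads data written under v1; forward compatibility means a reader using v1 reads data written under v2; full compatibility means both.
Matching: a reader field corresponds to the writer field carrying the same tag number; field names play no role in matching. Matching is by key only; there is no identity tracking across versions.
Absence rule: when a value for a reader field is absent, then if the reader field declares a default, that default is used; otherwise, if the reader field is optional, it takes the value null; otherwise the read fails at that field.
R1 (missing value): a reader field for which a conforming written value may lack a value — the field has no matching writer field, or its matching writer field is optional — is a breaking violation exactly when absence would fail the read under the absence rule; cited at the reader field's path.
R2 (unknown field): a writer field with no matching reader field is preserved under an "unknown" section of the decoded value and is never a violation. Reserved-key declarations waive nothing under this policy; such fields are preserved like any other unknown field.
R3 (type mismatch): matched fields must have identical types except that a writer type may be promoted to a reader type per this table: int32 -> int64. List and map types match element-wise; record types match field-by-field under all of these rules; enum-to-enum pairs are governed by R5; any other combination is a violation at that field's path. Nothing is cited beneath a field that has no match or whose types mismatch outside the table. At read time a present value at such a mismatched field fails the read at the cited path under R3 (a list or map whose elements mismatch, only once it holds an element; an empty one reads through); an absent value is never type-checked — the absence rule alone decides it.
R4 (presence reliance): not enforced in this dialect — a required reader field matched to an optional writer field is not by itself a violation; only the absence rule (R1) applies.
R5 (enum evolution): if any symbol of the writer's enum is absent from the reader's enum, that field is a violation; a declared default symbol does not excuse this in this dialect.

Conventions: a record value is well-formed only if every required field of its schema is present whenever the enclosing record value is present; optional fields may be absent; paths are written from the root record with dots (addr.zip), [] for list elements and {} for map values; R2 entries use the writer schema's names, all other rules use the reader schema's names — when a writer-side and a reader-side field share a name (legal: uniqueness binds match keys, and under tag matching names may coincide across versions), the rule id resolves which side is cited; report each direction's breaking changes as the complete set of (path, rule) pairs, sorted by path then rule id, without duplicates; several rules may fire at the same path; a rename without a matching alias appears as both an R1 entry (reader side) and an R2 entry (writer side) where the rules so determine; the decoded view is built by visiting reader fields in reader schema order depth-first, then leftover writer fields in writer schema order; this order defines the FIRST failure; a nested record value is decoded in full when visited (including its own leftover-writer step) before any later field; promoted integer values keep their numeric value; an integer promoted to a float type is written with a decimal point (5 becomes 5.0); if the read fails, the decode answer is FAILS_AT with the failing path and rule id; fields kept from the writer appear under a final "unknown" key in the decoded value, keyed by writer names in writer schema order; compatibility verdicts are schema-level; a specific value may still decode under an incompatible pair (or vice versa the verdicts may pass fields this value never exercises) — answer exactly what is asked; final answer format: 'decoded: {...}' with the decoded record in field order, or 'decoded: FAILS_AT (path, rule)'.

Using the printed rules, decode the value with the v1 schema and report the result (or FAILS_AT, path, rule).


decoded: {"kind": "BLUE", "addr": {"enabled": false, "latitude": 3.75, "city": "gamma"}, "factor": -0.5, "age": 3, "balance": -2.5, "unknown": {"age": -7}}

the writer's type comes first in each Session pair
migrating the Session value to v1:
  kind := "BLUE"
  addr.enabled := false (from writer active)
  addr.latitude := 3.75
  addr.city := "gamma"
  factor := -0.5
  age := 3 (missing; default applied)
  balance := -2.5
  writer age: kept under "unknown"
  => decoded: {"kind": "BLUE", "addr": {"enabled": false, "latitude": 3.75, "city": "gamma"}, "factor": -0.5, "age": 3, "balance": -2.5, "unknown": {"age": -7}}
diffs on Session not affecting the asked answer:
  added field checksum to record Session: optional bytes, tag 31 (in v2 it sits immediately before factor) -> inert under this dialect — no rule fires on Session and the result does not move
  renamed field enabled to active in record Money (alias enabled declared on the renamed field) -> inert under this dialect — no rule fires on Session and the result does not move


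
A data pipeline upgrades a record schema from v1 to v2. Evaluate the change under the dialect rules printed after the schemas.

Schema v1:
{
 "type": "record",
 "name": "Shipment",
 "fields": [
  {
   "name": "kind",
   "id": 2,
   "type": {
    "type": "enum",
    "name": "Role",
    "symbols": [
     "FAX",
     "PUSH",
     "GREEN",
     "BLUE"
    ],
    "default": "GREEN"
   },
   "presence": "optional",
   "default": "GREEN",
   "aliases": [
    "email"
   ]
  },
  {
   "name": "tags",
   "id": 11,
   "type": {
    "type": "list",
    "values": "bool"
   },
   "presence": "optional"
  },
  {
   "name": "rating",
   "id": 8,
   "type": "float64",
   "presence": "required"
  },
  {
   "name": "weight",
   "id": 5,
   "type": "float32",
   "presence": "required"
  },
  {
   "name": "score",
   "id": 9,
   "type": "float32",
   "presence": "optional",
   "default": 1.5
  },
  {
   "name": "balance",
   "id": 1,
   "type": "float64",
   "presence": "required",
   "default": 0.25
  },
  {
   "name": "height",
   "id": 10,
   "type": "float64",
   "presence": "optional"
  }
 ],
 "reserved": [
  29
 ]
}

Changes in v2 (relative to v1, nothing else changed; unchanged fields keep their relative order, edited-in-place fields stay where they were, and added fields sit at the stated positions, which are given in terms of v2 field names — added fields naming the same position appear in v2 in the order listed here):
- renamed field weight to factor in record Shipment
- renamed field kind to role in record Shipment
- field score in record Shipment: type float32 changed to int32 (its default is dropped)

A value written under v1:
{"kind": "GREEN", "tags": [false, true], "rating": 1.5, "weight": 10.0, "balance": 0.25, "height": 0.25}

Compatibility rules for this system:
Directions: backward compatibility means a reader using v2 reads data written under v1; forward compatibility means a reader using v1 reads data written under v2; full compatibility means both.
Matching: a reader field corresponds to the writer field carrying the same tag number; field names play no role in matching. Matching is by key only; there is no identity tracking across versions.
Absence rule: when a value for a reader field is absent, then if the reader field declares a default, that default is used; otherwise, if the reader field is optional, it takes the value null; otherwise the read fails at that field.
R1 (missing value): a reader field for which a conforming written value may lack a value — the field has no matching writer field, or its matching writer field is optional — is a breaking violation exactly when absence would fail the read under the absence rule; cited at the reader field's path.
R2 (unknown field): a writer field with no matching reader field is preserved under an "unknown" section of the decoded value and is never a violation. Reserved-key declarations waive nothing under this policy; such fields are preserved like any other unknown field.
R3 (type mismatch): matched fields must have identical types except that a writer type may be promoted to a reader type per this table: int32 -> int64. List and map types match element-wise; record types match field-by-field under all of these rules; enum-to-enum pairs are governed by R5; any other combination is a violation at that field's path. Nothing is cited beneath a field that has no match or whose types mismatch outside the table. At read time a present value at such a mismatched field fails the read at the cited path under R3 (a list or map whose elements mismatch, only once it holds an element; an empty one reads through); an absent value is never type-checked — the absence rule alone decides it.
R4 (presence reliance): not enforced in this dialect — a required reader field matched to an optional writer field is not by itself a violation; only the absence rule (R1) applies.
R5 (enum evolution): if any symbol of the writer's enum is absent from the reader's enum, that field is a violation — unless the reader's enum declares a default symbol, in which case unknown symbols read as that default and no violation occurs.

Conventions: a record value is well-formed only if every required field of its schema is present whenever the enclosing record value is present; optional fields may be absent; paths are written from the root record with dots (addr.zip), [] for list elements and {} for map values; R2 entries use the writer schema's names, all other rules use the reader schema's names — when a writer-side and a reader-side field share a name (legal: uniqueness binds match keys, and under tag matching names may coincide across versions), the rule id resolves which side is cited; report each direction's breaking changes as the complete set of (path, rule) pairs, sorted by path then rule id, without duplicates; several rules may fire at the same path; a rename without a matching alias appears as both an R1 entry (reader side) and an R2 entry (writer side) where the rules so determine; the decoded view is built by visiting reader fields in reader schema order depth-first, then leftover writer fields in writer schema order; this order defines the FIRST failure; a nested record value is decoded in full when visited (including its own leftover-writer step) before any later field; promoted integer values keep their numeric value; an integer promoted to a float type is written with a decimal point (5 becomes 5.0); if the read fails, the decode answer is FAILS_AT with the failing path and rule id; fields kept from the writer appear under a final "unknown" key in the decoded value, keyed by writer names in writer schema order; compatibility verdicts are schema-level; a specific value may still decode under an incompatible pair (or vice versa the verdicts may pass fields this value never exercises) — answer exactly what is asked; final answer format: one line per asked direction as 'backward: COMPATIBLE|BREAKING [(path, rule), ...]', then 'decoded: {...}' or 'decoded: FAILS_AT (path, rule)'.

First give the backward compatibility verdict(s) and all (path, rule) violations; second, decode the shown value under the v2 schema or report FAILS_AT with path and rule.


the writer's type comes first in each Shipment pair
backward on Shipment — v2 reading data written by v1:
  role <- kind (Role -> Role, writer optional)
  tags <- tags (list<bool> -> list<bool>, writer optional)
  rating <- rating (float64 -> float64, writer required)
  factor <- weight (float32 -> float32, writer required)
  score <- score (float32 -> int32, writer optional)
  balance <- balance (float64 -> float64, writer required)
  height <- height (float64 -> float64, writer optional)
  violation R3 at score
  => backward: BREAKING (1)
decode walk for Shipment under reader schema v2:
  role := "GREEN" (from writer kind)
  tags := [false, true]
  rating := 1.5
  factor := 10.0 (from writer weight)
  score := null (not supplied -> null)
  balance := 0.25
  height := 0.25
  => decoded: {"role": "GREEN", "tags": [false, true], "rating": 1.5, "factor": 10.0, "score": null, "balance": 0.25, "height": 0.25}

backward: BREAKING [(score, R3)]; decoded: {"role": "GREEN", "tags": [false, true], "rating": 1.5, "factor": 10.0, "score": null, "balance": 0.25, "height": 0.25}


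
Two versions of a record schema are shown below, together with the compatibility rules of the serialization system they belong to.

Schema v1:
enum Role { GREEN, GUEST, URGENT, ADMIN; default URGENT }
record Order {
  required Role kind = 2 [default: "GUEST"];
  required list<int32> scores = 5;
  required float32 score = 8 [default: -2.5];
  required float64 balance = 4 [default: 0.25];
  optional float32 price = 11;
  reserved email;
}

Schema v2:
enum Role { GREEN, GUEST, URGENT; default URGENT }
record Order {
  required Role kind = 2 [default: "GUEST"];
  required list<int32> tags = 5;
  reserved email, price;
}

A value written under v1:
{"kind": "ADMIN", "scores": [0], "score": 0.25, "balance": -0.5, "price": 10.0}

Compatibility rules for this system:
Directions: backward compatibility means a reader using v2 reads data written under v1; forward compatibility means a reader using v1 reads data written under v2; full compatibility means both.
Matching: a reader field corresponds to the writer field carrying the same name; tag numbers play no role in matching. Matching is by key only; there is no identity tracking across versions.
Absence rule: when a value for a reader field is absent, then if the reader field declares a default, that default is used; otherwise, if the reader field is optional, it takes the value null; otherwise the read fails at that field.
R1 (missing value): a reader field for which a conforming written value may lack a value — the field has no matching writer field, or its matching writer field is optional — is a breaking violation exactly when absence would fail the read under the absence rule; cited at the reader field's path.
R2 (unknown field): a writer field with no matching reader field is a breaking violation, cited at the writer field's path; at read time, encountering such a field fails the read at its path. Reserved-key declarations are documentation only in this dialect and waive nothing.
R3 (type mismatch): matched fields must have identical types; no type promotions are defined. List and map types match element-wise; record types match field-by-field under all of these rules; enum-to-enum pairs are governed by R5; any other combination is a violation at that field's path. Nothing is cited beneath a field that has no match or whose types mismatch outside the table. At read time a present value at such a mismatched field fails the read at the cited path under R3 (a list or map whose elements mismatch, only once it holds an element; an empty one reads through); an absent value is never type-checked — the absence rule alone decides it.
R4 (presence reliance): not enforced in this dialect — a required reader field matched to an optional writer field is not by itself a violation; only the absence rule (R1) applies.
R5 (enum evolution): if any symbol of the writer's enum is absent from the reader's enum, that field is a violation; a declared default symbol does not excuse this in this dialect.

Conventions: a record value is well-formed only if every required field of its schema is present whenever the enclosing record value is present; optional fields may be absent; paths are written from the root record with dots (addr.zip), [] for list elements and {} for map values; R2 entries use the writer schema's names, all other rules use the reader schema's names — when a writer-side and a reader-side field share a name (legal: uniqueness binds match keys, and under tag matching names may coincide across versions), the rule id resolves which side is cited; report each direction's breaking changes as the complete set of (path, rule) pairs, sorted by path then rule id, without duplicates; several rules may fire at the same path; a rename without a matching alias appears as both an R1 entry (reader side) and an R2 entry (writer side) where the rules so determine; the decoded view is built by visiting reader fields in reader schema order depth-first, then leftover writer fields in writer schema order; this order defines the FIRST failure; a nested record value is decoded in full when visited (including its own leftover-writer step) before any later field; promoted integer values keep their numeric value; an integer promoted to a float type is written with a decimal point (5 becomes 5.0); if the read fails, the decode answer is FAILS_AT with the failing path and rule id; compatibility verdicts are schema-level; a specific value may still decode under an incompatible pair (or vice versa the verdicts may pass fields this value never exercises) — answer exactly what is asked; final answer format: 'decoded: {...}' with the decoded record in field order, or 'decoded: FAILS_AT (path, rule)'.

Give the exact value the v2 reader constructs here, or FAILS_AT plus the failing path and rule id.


decoded: FAILS_AT (kind, R5)

in Order below, arrows point writer -> reader
migrating the Order value to v2:
  read fails at kind under R5
  => FAILS_AT (kind, R5)
ruling out the remaining Order differences:
  renamed field scores to tags in record Order -> matters for Order compatibility verdicts, not for this value's decode
  removed field price from record Order (its key "price" joins the reserved list) -> matters for Order compatibility verdicts, not for this value's decode
  removed field score from record Order -> matters for Order compatibility verdicts, not for this value's decode
  removed field balance from record Order -> matters for Order compatibility verdicts, not for this value's decode
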